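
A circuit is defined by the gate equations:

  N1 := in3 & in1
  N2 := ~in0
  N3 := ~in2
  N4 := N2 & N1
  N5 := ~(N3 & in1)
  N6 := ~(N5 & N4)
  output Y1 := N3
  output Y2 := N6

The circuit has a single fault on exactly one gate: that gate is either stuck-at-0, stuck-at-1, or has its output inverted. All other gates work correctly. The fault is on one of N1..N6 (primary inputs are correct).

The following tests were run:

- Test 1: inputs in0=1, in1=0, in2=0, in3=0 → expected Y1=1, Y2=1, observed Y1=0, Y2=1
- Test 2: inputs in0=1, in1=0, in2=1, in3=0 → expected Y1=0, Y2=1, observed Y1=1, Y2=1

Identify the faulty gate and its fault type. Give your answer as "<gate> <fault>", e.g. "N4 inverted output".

Fault-free values for test 1 (in0=1, in1=0, in2=0, in3=0): N1=0, N2=0, N3=1, N4=0, N5=1, N6=1, giving Y1=1, Y2=1. Observed Y1=0, Y2=1.
Test 1: faults giving observed Y1=0, Y2=1 are {N3 stuck-at-0, N3 inverted output}.
Test 2 (in0=1, in1=0, in2=1, in3=0): fault-free N1=0, N2=0, N3=0, N4=0, N5=1, N6=1 → Y1=0, Y2=1; observed Y1=1, Y2=1. Eliminates N3 stuck-at-0.
Only N3 inverted output is consistent with every test.

N3 inverted output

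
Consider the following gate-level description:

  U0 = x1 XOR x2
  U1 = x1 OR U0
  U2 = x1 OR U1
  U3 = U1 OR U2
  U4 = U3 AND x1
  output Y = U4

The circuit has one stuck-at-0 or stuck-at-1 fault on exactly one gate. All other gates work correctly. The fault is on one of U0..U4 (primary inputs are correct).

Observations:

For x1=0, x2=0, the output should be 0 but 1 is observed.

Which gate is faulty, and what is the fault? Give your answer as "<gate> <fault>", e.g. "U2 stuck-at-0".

U4 stuck-at-1

Fault-free values for test 1 (x1=0, x2=0): U0=0, U1=0, U2=0, U3=0, U4=0, giving Y=0. Observed 1.
Test 1: faults giving observed 1 are {U4 stuck-at-1}.
Only U4 stuck-at-1 is consistent with every test.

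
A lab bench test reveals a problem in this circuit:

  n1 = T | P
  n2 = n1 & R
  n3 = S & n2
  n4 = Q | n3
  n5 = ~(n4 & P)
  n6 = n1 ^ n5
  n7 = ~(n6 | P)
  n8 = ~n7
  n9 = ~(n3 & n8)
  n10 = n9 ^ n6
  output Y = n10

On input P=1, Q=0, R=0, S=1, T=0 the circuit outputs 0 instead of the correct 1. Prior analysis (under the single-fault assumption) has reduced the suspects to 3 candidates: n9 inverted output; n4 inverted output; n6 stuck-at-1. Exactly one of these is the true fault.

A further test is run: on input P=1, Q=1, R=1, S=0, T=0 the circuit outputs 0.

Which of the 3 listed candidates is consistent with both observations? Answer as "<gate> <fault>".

Evaluate each candidate on input P=1, Q=1, R=1, S=0, T=0:
  n9 inverted output: n1=1, n2=1, n3=0, n4=1, n5=0, n6=1, n7=0, n8=1, n9=0 [inverted output], n10=1 → 1 — eliminated
  n4 inverted output: n1=1, n2=1, n3=0, n4=0 [inverted output], n5=1, n6=0, n7=0, n8=1, n9=1, n10=1 → 1 — eliminated
  n6 stuck-at-1: n1=1, n2=1, n3=0, n4=1, n5=0, n6=1 [stuck-at-1], n7=0, n8=1, n9=1, n10=0 → 0 — matches
Only n6 stuck-at-1 reproduces the observed 0.

n6 stuck-at-1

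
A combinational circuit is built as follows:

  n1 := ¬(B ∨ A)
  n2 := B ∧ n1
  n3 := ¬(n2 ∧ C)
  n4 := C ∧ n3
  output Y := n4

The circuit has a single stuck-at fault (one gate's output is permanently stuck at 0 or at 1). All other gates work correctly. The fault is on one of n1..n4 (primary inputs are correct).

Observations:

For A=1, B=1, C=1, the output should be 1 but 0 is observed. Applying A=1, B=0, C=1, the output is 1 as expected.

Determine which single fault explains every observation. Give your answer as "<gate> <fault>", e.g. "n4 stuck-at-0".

n1 stuck-at-1

Fault-free values for test 1 (A=1, B=1, C=1): n1=0, n2=0, n3=1, n4=1, giving Y=1. Observed 0.
Test 1: faults giving observed 0 are {n1 stuck-at-1, n2 stuck-at-1, n3 stuck-at-0, n4 stuck-at-0}.
Test 2 (A=1, B=0, C=1): fault-free n1=0, n2=0, n3=1, n4=1 → 1; observed 1. Eliminates n2 stuck-at-1, n3 stuck-at-0, n4 stuck-at-0.
Only n1 stuck-at-1 is consistent with every test.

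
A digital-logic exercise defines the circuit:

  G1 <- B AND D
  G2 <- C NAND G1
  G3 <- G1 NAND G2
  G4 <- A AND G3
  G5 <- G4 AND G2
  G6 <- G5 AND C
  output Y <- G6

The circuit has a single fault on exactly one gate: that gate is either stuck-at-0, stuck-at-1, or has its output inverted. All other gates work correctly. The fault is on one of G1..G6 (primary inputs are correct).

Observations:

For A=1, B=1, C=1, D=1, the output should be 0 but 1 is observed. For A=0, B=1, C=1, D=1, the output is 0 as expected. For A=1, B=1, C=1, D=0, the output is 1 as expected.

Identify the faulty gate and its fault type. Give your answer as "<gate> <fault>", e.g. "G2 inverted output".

Fault-free values for test 1 (A=1, B=1, C=1, D=1): G1=1, G2=0, G3=1, G4=1, G5=0, G6=0, giving Y=0. Observed 1.
Test 1: faults giving observed 1 are {G1 stuck-at-0, G1 inverted output, G5 stuck-at-1, G5 inverted output, G6 stuck-at-1, G6 inverted output}.
Test 2 (A=0, B=1, C=1, D=1): fault-free G1=1, G2=0, G3=1, G4=0, G5=0, G6=0 → 0; observed 0. Eliminates G5 stuck-at-1, G5 inverted output, G6 stuck-at-1, G6 inverted output.
Test 3 (A=1, B=1, C=1, D=0): fault-free G1=0, G2=1, G3=1, G4=1, G5=1, G6=1 → 1; observed 1. Eliminates G1 inverted output.
Only G1 stuck-at-0 is consistent with every test.

G1 stuck-at-0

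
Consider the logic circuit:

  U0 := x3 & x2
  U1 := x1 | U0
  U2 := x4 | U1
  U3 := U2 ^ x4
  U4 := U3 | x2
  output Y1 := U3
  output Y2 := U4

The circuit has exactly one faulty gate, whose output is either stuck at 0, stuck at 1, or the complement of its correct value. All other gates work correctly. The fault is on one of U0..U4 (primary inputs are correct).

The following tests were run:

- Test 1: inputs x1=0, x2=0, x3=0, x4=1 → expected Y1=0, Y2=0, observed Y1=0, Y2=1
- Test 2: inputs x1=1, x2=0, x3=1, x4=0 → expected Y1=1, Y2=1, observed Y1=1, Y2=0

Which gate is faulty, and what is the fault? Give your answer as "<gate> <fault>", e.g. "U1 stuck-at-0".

Fault-free values for test 1 (x1=0, x2=0, x3=0, x4=1): U0=0, U1=0, U2=1, U3=0, U4=0, giving Y1=0, Y2=0. Observed Y1=0, Y2=1.
Test 1: faults giving observed Y1=0, Y2=1 are {U4 stuck-at-1, U4 inverted output}.
Test 2 (x1=1, x2=0, x3=1, x4=0): fault-free U0=0, U1=1, U2=1, U3=1, U4=1 → Y1=1, Y2=1; observed Y1=1, Y2=0. Eliminates U4 stuck-at-1.
Only U4 inverted output is consistent with every test.

U4 inverted output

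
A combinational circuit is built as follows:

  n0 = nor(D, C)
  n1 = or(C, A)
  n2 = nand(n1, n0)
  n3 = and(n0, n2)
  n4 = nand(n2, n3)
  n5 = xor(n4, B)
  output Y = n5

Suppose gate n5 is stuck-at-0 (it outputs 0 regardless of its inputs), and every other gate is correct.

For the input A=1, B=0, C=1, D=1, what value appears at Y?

Propagate with n5 forced: n0=0, n1=1, n2=1, n3=0, n4=1, n5=0 [stuck-at-0].
So Y = 0. (Without the fault it would be 1.)

0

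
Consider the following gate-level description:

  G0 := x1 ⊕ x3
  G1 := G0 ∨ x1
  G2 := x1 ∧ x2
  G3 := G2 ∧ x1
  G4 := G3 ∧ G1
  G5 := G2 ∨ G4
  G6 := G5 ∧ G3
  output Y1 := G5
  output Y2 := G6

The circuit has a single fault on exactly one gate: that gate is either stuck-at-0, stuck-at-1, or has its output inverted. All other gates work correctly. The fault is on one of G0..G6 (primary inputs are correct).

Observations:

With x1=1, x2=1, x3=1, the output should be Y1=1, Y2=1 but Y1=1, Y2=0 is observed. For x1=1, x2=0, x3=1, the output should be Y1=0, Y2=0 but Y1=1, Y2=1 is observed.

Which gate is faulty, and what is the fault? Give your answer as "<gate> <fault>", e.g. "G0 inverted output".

G3 inverted output

Fault-free values for test 1 (x1=1, x2=1, x3=1): G0=0, G1=1, G2=1, G3=1, G4=1, G5=1, G6=1, giving Y1=1, Y2=1. Observed Y1=1, Y2=0.
Test 1: faults giving observed Y1=1, Y2=0 are {G3 stuck-at-0, G3 inverted output, G6 stuck-at-0, G6 inverted output}.
Test 2 (x1=1, x2=0, x3=1): fault-free G0=0, G1=1, G2=0, G3=0, G4=0, G5=0, G6=0 → Y1=0, Y2=0; observed Y1=1, Y2=1. Eliminates G3 stuck-at-0, G6 stuck-at-0, G6 inverted output.
Only G3 inverted output is consistent with every test.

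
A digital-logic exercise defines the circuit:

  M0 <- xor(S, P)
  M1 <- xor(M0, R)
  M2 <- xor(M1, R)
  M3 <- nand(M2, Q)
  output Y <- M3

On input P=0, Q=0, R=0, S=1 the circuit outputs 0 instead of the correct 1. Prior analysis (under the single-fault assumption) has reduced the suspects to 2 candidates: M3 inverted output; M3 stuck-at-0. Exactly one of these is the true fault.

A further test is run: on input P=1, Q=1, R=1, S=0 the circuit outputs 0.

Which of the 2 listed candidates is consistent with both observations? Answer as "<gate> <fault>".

M3 stuck-at-0

Evaluate each candidate on input P=1, Q=1, R=1, S=0:
  M3 inverted output: M0=1, M1=0, M2=1, M3=1 [inverted output] → 1 — eliminated
  M3 stuck-at-0: M0=1, M1=0, M2=1, M3=0 [stuck-at-0] → 0 — matches
Only M3 stuck-at-0 reproduces the observed 0.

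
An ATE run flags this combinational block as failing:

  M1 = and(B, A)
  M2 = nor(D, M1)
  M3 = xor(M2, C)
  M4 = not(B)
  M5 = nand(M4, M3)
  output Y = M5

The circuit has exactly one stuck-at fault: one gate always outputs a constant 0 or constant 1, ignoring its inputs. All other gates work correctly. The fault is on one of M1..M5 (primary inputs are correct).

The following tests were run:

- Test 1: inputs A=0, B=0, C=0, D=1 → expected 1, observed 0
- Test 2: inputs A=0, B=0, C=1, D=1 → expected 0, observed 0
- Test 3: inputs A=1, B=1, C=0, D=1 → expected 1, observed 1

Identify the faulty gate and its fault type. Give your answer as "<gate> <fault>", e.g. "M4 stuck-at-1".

M3 stuck-at-1

Fault-free values for test 1 (A=0, B=0, C=0, D=1): M1=0, M2=0, M3=0, M4=1, M5=1, giving Y=1. Observed 0.
Test 1: faults giving observed 0 are {M2 stuck-at-1, M3 stuck-at-1, M5 stuck-at-0}.
Test 2 (A=0, B=0, C=1, D=1): fault-free M1=0, M2=0, M3=1, M4=1, M5=0 → 0; observed 0. Eliminates M2 stuck-at-1.
Test 3 (A=1, B=1, C=0, D=1): fault-free M1=1, M2=0, M3=0, M4=0, M5=1 → 1; observed 1. Eliminates M5 stuck-at-0.
Only M3 stuck-at-1 is consistent with every test.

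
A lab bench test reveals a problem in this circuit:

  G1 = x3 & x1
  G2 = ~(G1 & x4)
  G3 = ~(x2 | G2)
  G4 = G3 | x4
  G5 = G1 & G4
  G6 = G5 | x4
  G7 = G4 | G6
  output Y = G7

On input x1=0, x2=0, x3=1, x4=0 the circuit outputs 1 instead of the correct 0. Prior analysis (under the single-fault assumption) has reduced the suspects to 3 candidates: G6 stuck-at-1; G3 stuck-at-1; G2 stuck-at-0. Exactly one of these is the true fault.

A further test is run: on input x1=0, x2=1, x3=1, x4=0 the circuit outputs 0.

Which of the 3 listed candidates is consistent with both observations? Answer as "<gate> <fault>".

G2 stuck-at-0

Evaluate each candidate on input x1=0, x2=1, x3=1, x4=0:
  G6 stuck-at-1: G1=0, G2=1, G3=0, G4=0, G5=0, G6=1 [stuck-at-1], G7=1 → 1 — eliminated
  G3 stuck-at-1: G1=0, G2=1, G3=1 [stuck-at-1], G4=1, G5=0, G6=0, G7=1 → 1 — eliminated
  G2 stuck-at-0: G1=0, G2=0 [stuck-at-0], G3=0, G4=0, G5=0, G6=0, G7=0 → 0 — matches
Only G2 stuck-at-0 reproduces the observed 0.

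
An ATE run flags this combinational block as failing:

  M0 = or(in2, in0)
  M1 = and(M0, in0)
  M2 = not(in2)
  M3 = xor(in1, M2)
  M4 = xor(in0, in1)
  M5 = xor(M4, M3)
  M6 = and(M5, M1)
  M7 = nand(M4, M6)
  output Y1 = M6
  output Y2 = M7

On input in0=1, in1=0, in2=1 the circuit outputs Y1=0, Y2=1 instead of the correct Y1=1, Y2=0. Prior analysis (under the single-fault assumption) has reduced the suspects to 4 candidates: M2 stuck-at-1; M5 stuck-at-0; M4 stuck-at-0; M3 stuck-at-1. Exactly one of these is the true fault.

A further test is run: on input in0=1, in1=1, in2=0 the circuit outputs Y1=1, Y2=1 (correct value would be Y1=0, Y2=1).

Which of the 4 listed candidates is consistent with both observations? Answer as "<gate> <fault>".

M3 stuck-at-1

Evaluate each candidate on input in0=1, in1=1, in2=0:
  M2 stuck-at-1: M0=1, M1=1, M2=1 [stuck-at-1], M3=0, M4=0, M5=0, M6=0, M7=1 → Y1=0, Y2=1 — eliminated
  M5 stuck-at-0: M0=1, M1=1, M2=1, M3=0, M4=0, M5=0 [stuck-at-0], M6=0, M7=1 → Y1=0, Y2=1 — eliminated
  M4 stuck-at-0: M0=1, M1=1, M2=1, M3=0, M4=0 [stuck-at-0], M5=0, M6=0, M7=1 → Y1=0, Y2=1 — eliminated
  M3 stuck-at-1: M0=1, M1=1, M2=1, M3=1 [stuck-at-1], M4=0, M5=1, M6=1, M7=1 → Y1=1, Y2=1 — matches
Only M3 stuck-at-1 reproduces the observed Y1=1, Y2=1.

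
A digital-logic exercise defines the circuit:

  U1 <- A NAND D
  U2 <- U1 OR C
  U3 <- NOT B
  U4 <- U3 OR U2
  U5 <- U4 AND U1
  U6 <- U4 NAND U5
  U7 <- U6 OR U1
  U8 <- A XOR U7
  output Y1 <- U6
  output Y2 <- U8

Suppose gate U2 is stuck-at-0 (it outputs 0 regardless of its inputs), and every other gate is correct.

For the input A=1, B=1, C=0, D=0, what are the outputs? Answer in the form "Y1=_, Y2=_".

Propagate with U2 forced: U1=1, U2=0 [stuck-at-0], U3=0, U4=0, U5=0, U6=1, U7=1, U8=0.
So the outputs are Y1=1, Y2=0. (Without the fault they would be Y1=0, Y2=0.)

Y1=1, Y2=0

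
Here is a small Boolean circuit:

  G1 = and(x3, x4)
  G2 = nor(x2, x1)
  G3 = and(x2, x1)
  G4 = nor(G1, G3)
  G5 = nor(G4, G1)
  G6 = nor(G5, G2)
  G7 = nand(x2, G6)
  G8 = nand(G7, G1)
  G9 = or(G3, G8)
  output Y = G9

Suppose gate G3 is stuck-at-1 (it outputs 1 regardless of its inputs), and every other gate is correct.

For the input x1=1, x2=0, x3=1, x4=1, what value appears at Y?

Propagate with G3 forced: G1=1, G2=0, G3=1 [stuck-at-1], G4=0, G5=0, G6=1, G7=1, G8=0, G9=1.
So Y = 1. (Without the fault it would be 0.)

1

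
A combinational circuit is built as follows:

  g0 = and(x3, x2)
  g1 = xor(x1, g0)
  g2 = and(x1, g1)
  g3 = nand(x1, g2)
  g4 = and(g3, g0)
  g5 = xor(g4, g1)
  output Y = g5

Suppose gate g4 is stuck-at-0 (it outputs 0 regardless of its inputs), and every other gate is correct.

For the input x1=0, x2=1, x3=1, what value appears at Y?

1

Propagate with g4 forced: g0=1, g1=1, g2=0, g3=1, g4=0 [stuck-at-0], g5=1.
So Y = 1. (Without the fault it would be 0.)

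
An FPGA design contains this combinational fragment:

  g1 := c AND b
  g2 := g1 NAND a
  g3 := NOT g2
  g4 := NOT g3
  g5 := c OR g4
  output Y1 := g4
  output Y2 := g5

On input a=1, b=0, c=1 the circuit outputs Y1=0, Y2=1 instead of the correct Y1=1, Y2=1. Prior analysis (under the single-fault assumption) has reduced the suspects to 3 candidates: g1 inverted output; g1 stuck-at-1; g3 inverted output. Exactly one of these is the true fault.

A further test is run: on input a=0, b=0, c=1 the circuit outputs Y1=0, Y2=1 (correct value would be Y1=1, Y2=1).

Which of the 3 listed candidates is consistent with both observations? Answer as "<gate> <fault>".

g3 inverted output

Evaluate each candidate on input a=0, b=0, c=1:
  g1 inverted output: g1=1 [inverted output], g2=1, g3=0, g4=1, g5=1 → Y1=1, Y2=1 — eliminated
  g1 stuck-at-1: g1=1 [stuck-at-1], g2=1, g3=0, g4=1, g5=1 → Y1=1, Y2=1 — eliminated
  g3 inverted output: g1=0, g2=1, g3=1 [inverted output], g4=0, g5=1 → Y1=0, Y2=1 — matches
Only g3 inverted output reproduces the observed Y1=0, Y2=1.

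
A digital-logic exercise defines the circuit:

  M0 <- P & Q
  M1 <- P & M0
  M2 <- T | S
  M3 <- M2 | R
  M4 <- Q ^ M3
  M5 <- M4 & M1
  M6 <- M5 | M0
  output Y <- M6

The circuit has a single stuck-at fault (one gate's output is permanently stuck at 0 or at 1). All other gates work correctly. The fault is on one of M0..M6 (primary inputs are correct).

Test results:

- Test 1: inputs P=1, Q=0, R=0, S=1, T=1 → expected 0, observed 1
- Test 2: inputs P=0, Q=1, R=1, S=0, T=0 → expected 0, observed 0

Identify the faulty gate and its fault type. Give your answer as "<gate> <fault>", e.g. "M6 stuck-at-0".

M1 stuck-at-1

Fault-free values for test 1 (P=1, Q=0, R=0, S=1, T=1): M0=0, M1=0, M2=1, M3=1, M4=1, M5=0, M6=0, giving Y=0. Observed 1.
Test 1: faults giving observed 1 are {M0 stuck-at-1, M1 stuck-at-1, M5 stuck-at-1, M6 stuck-at-1}.
Test 2 (P=0, Q=1, R=1, S=0, T=0): fault-free M0=0, M1=0, M2=0, M3=1, M4=0, M5=0, M6=0 → 0; observed 0. Eliminates M0 stuck-at-1, M5 stuck-at-1, M6 stuck-at-1.
Only M1 stuck-at-1 is consistent with every test.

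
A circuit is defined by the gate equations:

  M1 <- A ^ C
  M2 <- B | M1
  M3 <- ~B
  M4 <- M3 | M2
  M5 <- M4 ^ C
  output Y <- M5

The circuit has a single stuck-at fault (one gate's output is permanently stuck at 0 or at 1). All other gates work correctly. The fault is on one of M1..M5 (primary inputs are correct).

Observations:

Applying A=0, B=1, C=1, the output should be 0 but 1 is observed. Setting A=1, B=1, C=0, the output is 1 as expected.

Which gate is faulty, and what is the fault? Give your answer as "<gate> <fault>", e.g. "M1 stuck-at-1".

Fault-free values for test 1 (A=0, B=1, C=1): M1=1, M2=1, M3=0, M4=1, M5=0, giving Y=0. Observed 1.
Test 1: faults giving observed 1 are {M2 stuck-at-0, M4 stuck-at-0, M5 stuck-at-1}.
Test 2 (A=1, B=1, C=0): fault-free M1=1, M2=1, M3=0, M4=1, M5=1 → 1; observed 1. Eliminates M2 stuck-at-0, M4 stuck-at-0.
Only M5 stuck-at-1 is consistent with every test.

M5 stuck-at-1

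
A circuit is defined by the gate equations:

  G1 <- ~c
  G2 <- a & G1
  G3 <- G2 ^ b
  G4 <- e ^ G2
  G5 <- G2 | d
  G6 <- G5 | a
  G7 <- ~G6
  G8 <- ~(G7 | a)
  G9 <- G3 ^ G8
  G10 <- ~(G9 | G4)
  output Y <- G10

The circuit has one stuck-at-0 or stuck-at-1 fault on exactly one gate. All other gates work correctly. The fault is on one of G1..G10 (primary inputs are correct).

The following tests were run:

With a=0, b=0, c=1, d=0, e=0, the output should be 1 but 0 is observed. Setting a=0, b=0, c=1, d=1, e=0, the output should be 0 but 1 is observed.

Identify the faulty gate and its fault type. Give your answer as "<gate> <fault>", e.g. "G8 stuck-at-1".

Fault-free values for test 1 (a=0, b=0, c=1, d=0, e=0): G1=0, G2=0, G3=0, G4=0, G5=0, G6=0, G7=1, G8=0, G9=0, G10=1, giving Y=1. Observed 0.
Test 1: faults giving observed 0 are {G2 stuck-at-1, G3 stuck-at-1, G4 stuck-at-1, G5 stuck-at-1, G6 stuck-at-1, G7 stuck-at-0, G8 stuck-at-1, G9 stuck-at-1, G10 stuck-at-0}.
Test 2 (a=0, b=0, c=1, d=1, e=0): fault-free G1=0, G2=0, G3=0, G4=0, G5=1, G6=1, G7=0, G8=1, G9=1, G10=0 → 0; observed 1. Eliminates G2 stuck-at-1, G4 stuck-at-1, G5 stuck-at-1, G6 stuck-at-1, G7 stuck-at-0, G8 stuck-at-1, G9 stuck-at-1, G10 stuck-at-0.
Only G3 stuck-at-1 is consistent with every test.

G3 stuck-at-1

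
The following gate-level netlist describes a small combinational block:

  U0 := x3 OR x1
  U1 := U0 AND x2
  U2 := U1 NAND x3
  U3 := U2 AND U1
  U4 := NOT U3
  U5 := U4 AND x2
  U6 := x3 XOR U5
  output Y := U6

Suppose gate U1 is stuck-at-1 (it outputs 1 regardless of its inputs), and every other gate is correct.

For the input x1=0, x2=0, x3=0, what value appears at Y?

0

Propagate with U1 forced: U0=0, U1=1 [stuck-at-1], U2=1, U3=1, U4=0, U5=0, U6=0.
So Y = 0. (Same as the fault-free value — the fault is masked on this input.)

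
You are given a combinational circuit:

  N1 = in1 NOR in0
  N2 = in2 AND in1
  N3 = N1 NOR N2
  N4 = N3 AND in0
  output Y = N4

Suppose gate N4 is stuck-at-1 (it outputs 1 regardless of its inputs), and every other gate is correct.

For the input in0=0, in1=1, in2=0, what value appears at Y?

1

Propagate with N4 forced: N1=0, N2=0, N3=1, N4=1 [stuck-at-1].
So Y = 1. (Without the fault it would be 0.)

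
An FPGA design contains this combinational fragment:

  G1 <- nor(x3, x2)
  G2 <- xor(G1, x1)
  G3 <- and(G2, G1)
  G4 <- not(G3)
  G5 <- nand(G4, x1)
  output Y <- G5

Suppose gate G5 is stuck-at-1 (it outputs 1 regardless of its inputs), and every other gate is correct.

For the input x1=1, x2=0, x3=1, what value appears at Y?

1

Propagate with G5 forced: G1=0, G2=1, G3=0, G4=1, G5=1 [stuck-at-1].
So Y = 1. (Without the fault it would be 0.)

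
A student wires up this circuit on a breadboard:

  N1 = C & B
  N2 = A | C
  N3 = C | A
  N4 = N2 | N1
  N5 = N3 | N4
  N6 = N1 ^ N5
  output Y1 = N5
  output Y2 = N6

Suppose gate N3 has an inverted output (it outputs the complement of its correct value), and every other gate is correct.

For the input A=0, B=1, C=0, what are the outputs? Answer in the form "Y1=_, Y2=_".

Propagate with N3 forced: N1=0, N2=0, N3=1 [inverted output], N4=0, N5=1, N6=1.
So the outputs are Y1=1, Y2=1. (Without the fault they would be Y1=0, Y2=0.)

Y1=1, Y2=1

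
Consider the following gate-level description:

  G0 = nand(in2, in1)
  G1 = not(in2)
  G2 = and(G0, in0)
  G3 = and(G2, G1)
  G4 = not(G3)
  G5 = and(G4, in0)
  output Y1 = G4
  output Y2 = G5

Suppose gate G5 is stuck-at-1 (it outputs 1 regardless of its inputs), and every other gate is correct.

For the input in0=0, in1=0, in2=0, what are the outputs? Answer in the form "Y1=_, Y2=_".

Propagate with G5 forced: G0=1, G1=1, G2=0, G3=0, G4=1, G5=1 [stuck-at-1].
So the outputs are Y1=1, Y2=1. (Without the fault they would be Y1=1, Y2=0.)

Y1=1, Y2=1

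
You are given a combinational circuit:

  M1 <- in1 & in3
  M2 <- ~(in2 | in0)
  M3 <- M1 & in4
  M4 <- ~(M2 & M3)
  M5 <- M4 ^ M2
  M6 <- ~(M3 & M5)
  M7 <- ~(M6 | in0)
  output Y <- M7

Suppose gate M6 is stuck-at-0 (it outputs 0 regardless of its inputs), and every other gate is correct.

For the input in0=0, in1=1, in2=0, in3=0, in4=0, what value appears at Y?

Propagate with M6 forced: M1=0, M2=1, M3=0, M4=1, M5=0, M6=0 [stuck-at-0], M7=1.
So Y = 1. (Without the fault it would be 0.)

1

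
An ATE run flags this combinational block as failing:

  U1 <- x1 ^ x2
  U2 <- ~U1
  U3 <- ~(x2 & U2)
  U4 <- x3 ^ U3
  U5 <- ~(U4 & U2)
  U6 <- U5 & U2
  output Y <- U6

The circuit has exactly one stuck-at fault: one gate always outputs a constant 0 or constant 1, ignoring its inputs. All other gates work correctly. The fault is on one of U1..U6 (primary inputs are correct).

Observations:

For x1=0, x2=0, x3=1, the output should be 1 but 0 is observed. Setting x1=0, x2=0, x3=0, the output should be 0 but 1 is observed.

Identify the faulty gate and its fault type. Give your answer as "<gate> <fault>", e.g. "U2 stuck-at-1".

U3 stuck-at-0

Fault-free values for test 1 (x1=0, x2=0, x3=1): U1=0, U2=1, U3=1, U4=0, U5=1, U6=1, giving Y=1. Observed 0.
Test 1: faults giving observed 0 are {U1 stuck-at-1, U2 stuck-at-0, U3 stuck-at-0, U4 stuck-at-1, U5 stuck-at-0, U6 stuck-at-0}.
Test 2 (x1=0, x2=0, x3=0): fault-free U1=0, U2=1, U3=1, U4=1, U5=0, U6=0 → 0; observed 1. Eliminates U1 stuck-at-1, U2 stuck-at-0, U4 stuck-at-1, U5 stuck-at-0, U6 stuck-at-0.
Only U3 stuck-at-0 is consistent with every test.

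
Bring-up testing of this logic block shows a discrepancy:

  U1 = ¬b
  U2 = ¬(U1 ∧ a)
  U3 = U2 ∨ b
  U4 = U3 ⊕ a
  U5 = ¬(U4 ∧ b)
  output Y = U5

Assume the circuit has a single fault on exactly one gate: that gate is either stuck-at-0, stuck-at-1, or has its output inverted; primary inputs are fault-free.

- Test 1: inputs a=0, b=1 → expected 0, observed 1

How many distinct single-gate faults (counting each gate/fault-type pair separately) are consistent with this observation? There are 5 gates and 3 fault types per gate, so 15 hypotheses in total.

6

Fault-free: U1=0, U2=1, U3=1, U4=1, U5=0 → 0. Observed 1.
  U1: none of the 3 fault types match ✗
  U2: none of the 3 fault types match ✗
  U3: stuck-at-0, inverted output ✓; others ✗
  U4: stuck-at-0, inverted output ✓; others ✗
  U5: stuck-at-1, inverted output ✓; others ✗
Consistent faults: {U3 stuck-at-0, U3 inverted output, U4 stuck-at-0, U4 inverted output, U5 stuck-at-1, U5 inverted output} — 6 in all.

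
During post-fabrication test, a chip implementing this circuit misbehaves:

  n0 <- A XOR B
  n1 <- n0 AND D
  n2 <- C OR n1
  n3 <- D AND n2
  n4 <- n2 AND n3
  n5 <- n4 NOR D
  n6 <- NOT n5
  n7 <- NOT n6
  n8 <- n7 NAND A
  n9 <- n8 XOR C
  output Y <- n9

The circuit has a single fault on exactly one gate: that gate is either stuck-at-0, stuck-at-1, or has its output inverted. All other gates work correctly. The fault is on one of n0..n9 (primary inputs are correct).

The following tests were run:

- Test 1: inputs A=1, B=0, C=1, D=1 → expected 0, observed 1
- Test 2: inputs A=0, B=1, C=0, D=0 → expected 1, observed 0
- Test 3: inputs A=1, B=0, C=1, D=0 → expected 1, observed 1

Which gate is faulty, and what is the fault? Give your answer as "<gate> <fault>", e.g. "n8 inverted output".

Fault-free values for test 1 (A=1, B=0, C=1, D=1): n0=1, n1=1, n2=1, n3=1, n4=1, n5=0, n6=1, n7=0, n8=1, n9=0, giving Y=0. Observed 1.
Test 1: faults giving observed 1 are {n5 stuck-at-1, n5 inverted output, n6 stuck-at-0, n6 inverted output, n7 stuck-at-1, n7 inverted output, n8 stuck-at-0, n8 inverted output, n9 stuck-at-1, n9 inverted output}.
Test 2 (A=0, B=1, C=0, D=0): fault-free n0=1, n1=0, n2=0, n3=0, n4=0, n5=1, n6=0, n7=1, n8=1, n9=1 → 1; observed 0. Eliminates n5 stuck-at-1, n5 inverted output, n6 stuck-at-0, n6 inverted output, n7 stuck-at-1, n7 inverted output, n9 stuck-at-1.
Test 3 (A=1, B=0, C=1, D=0): fault-free n0=1, n1=0, n2=1, n3=0, n4=0, n5=1, n6=0, n7=1, n8=0, n9=1 → 1; observed 1. Eliminates n8 inverted output, n9 inverted output.
Only n8 stuck-at-0 is consistent with every test.

n8 stuck-at-0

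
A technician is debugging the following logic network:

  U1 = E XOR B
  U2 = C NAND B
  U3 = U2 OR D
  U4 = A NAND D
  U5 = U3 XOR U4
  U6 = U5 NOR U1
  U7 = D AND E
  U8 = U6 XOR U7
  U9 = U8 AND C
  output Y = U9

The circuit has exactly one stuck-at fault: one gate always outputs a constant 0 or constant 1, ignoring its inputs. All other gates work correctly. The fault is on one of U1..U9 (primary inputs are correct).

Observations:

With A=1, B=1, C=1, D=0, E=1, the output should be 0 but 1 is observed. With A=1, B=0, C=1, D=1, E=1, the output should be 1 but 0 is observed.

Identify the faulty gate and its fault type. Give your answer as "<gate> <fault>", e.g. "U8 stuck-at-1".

U6 stuck-at-1

Fault-free values for test 1 (A=1, B=1, C=1, D=0, E=1): U1=0, U2=0, U3=0, U4=1, U5=1, U6=0, U7=0, U8=0, U9=0, giving Y=0. Observed 1.
Test 1: faults giving observed 1 are {U2 stuck-at-1, U3 stuck-at-1, U4 stuck-at-0, U5 stuck-at-0, U6 stuck-at-1, U7 stuck-at-1, U8 stuck-at-1, U9 stuck-at-1}.
Test 2 (A=1, B=0, C=1, D=1, E=1): fault-free U1=1, U2=1, U3=1, U4=0, U5=1, U6=0, U7=1, U8=1, U9=1 → 1; observed 0. Eliminates U2 stuck-at-1, U3 stuck-at-1, U4 stuck-at-0, U5 stuck-at-0, U7 stuck-at-1, U8 stuck-at-1, U9 stuck-at-1.
Only U6 stuck-at-1 is consistent with every test.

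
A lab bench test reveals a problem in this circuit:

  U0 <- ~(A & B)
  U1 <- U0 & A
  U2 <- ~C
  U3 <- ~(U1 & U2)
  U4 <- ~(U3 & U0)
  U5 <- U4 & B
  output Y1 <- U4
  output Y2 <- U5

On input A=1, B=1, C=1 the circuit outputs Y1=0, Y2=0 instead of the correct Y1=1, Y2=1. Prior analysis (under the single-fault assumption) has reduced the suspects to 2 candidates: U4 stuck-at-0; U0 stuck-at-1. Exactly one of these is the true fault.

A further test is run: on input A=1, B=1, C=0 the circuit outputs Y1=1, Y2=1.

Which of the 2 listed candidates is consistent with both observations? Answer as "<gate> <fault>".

Evaluate each candidate on input A=1, B=1, C=0:
  U4 stuck-at-0: U0=0, U1=0, U2=1, U3=1, U4=0 [stuck-at-0], U5=0 → Y1=0, Y2=0 — eliminated
  U0 stuck-at-1: U0=1 [stuck-at-1], U1=1, U2=1, U3=0, U4=1, U5=1 → Y1=1, Y2=1 — matches
Only U0 stuck-at-1 reproduces the observed Y1=1, Y2=1.

U0 stuck-at-1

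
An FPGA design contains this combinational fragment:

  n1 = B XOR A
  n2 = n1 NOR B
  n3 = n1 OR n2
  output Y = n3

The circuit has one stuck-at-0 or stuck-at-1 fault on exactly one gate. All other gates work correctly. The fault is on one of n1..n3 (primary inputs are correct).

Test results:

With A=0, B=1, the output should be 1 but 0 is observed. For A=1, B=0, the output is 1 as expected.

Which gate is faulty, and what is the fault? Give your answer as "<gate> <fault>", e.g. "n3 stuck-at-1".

Fault-free values for test 1 (A=0, B=1): n1=1, n2=0, n3=1, giving Y=1. Observed 0.
Test 1: faults giving observed 0 are {n1 stuck-at-0, n3 stuck-at-0}.
Test 2 (A=1, B=0): fault-free n1=1, n2=0, n3=1 → 1; observed 1. Eliminates n3 stuck-at-0.
Only n1 stuck-at-0 is consistent with every test.

n1 stuck-at-0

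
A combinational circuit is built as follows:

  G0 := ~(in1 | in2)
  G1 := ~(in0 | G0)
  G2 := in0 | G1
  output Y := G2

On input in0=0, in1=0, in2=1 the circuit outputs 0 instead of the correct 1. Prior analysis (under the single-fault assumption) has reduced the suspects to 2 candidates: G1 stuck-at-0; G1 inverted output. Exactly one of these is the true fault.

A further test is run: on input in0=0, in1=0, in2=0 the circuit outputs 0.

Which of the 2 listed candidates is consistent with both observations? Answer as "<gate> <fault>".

G1 stuck-at-0

Evaluate each candidate on input in0=0, in1=0, in2=0:
  G1 stuck-at-0: G0=1, G1=0 [stuck-at-0], G2=0 → 0 — matches
  G1 inverted output: G0=1, G1=1 [inverted output], G2=1 → 1 — eliminated
Only G1 stuck-at-0 reproduces the observed 0.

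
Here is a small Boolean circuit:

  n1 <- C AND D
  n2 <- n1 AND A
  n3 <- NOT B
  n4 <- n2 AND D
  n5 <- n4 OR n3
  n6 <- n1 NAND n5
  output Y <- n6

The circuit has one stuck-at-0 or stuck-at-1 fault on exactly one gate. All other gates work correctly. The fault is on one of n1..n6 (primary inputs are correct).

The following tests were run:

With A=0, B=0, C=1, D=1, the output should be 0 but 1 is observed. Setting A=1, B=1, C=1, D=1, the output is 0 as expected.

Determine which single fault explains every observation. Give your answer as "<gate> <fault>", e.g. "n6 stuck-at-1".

n3 stuck-at-0

Fault-free values for test 1 (A=0, B=0, C=1, D=1): n1=1, n2=0, n3=1, n4=0, n5=1, n6=0, giving Y=0. Observed 1.
Test 1: faults giving observed 1 are {n1 stuck-at-0, n3 stuck-at-0, n5 stuck-at-0, n6 stuck-at-1}.
Test 2 (A=1, B=1, C=1, D=1): fault-free n1=1, n2=1, n3=0, n4=1, n5=1, n6=0 → 0; observed 0. Eliminates n1 stuck-at-0, n5 stuck-at-0, n6 stuck-at-1.
Only n3 stuck-at-0 is consistent with every test.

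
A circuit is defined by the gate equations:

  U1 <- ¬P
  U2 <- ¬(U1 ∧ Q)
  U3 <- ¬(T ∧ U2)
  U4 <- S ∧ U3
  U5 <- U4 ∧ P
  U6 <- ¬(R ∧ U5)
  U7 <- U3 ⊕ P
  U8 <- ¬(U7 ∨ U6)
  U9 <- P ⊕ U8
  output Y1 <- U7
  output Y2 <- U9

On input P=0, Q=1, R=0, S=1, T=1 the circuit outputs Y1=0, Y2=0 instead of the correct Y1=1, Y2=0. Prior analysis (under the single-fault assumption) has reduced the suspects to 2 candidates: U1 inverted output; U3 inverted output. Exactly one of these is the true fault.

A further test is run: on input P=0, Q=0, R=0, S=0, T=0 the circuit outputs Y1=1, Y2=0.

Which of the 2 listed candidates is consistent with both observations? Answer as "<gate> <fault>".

U1 inverted output

Evaluate each candidate on input P=0, Q=0, R=0, S=0, T=0:
  U1 inverted output: U1=0 [inverted output], U2=1, U3=1, U4=0, U5=0, U6=1, U7=1, U8=0, U9=0 → Y1=1, Y2=0 — matches
  U3 inverted output: U1=1, U2=1, U3=0 [inverted output], U4=0, U5=0, U6=1, U7=0, U8=0, U9=0 → Y1=0, Y2=0 — eliminated
Only U1 inverted output reproduces the observed Y1=1, Y2=0.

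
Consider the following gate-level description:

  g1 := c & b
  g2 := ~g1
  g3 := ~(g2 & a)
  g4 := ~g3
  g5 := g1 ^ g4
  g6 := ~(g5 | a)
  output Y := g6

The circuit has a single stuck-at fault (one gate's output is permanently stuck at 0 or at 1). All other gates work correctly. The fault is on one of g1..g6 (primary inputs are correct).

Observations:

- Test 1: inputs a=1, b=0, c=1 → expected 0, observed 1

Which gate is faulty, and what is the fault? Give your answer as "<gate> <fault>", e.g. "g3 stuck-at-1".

g6 stuck-at-1

Fault-free values for test 1 (a=1, b=0, c=1): g1=0, g2=1, g3=0, g4=1, g5=1, g6=0, giving Y=0. Observed 1.
Test 1: faults giving observed 1 are {g6 stuck-at-1}.
Only g6 stuck-at-1 is consistent with every test.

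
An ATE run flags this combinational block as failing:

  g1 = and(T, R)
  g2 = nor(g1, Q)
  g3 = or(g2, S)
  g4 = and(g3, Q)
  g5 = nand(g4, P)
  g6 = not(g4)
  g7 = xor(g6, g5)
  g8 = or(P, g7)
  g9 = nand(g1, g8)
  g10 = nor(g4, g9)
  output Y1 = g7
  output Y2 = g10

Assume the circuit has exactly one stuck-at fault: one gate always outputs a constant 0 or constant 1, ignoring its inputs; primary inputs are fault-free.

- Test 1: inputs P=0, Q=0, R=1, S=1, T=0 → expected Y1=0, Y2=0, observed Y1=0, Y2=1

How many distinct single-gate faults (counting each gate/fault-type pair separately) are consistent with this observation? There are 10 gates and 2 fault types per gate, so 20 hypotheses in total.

2

Fault-free: g1=0, g2=1, g3=1, g4=0, g5=1, g6=1, g7=0, g8=0, g9=1, g10=0 → Y1=0, Y2=0. Observed Y1=0, Y2=1.
  g1: none of the 2 fault types match ✗
  g2: none of the 2 fault types match ✗
  g3: none of the 2 fault types match ✗
  g4: none of the 2 fault types match ✗
  g5: none of the 2 fault types match ✗
  g6: none of the 2 fault types match ✗
  g7: none of the 2 fault types match ✗
  g8: none of the 2 fault types match ✗
  g9: stuck-at-0 ✓; others ✗
  g10: stuck-at-1 ✓; others ✗
Consistent faults: {g9 stuck-at-0, g10 stuck-at-1} — 2 in all.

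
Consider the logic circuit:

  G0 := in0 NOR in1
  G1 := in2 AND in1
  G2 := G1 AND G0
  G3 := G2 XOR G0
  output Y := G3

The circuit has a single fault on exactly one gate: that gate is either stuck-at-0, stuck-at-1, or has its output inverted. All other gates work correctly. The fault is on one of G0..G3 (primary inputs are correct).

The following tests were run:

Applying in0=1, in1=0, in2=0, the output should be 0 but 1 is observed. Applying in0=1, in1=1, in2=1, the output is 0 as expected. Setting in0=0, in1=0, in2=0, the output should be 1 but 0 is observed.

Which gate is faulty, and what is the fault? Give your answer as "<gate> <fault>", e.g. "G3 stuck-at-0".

G0 inverted output

Fault-free values for test 1 (in0=1, in1=0, in2=0): G0=0, G1=0, G2=0, G3=0, giving Y=0. Observed 1.
Test 1: faults giving observed 1 are {G0 stuck-at-1, G0 inverted output, G2 stuck-at-1, G2 inverted output, G3 stuck-at-1, G3 inverted output}.
Test 2 (in0=1, in1=1, in2=1): fault-free G0=0, G1=1, G2=0, G3=0 → 0; observed 0. Eliminates G2 stuck-at-1, G2 inverted output, G3 stuck-at-1, G3 inverted output.
Test 3 (in0=0, in1=0, in2=0): fault-free G0=1, G1=0, G2=0, G3=1 → 1; observed 0. Eliminates G0 stuck-at-1.
Only G0 inverted output is consistent with every test.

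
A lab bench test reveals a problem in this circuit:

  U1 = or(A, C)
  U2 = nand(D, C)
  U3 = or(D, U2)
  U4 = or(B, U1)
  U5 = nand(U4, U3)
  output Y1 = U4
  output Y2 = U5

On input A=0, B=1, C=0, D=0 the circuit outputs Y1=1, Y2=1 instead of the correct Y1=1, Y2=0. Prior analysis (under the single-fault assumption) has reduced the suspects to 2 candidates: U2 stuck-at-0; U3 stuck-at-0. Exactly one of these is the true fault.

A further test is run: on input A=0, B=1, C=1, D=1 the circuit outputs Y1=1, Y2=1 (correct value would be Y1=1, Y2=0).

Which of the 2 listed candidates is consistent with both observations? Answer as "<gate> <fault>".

U3 stuck-at-0

Evaluate each candidate on input A=0, B=1, C=1, D=1:
  U2 stuck-at-0: U1=1, U2=0 [stuck-at-0], U3=1, U4=1, U5=0 → Y1=1, Y2=0 — eliminated
  U3 stuck-at-0: U1=1, U2=0, U3=0 [stuck-at-0], U4=1, U5=1 → Y1=1, Y2=1 — matches
Only U3 stuck-at-0 reproduces the observed Y1=1, Y2=1.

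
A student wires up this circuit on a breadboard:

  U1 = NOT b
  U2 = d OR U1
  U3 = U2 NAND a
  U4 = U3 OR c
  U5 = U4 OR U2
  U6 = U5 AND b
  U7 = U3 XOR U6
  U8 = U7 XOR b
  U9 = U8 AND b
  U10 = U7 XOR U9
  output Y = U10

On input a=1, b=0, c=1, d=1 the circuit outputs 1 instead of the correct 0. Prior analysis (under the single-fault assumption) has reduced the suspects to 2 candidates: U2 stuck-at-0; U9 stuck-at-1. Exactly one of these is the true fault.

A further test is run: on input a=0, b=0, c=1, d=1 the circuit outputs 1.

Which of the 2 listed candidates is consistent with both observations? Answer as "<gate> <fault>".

Evaluate each candidate on input a=0, b=0, c=1, d=1:
  U2 stuck-at-0: U1=1, U2=0 [stuck-at-0], U3=1, U4=1, U5=1, U6=0, U7=1, U8=1, U9=0, U10=1 → 1 — matches
  U9 stuck-at-1: U1=1, U2=1, U3=1, U4=1, U5=1, U6=0, U7=1, U8=1, U9=1 [stuck-at-1], U10=0 → 0 — eliminated
Only U2 stuck-at-0 reproduces the observed 1.

U2 stuck-at-0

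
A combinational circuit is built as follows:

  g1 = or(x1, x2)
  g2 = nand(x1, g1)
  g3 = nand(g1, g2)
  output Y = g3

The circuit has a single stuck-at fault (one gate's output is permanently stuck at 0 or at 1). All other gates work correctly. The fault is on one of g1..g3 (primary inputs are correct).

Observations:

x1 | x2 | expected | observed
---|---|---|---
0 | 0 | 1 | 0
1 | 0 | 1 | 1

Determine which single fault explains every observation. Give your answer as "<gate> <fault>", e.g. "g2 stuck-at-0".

Fault-free values for test 1 (x1=0, x2=0): g1=0, g2=1, g3=1, giving Y=1. Observed 0.
Test 1: faults giving observed 0 are {g1 stuck-at-1, g3 stuck-at-0}.
Test 2 (x1=1, x2=0): fault-free g1=1, g2=0, g3=1 → 1; observed 1. Eliminates g3 stuck-at-0.
Only g1 stuck-at-1 is consistent with every test.

g1 stuck-at-1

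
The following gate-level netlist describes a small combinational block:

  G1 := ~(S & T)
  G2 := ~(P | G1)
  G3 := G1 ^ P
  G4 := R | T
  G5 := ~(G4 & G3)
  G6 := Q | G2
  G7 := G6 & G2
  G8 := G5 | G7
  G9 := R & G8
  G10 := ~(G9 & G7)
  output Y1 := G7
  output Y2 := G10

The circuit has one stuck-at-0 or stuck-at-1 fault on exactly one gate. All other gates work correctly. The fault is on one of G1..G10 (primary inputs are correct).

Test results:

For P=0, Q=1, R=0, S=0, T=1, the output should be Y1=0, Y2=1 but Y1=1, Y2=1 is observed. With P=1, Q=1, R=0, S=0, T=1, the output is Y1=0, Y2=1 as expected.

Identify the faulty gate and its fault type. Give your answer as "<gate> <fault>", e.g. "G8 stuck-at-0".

Fault-free values for test 1 (P=0, Q=1, R=0, S=0, T=1): G1=1, G2=0, G3=1, G4=1, G5=0, G6=1, G7=0, G8=0, G9=0, G10=1, giving Y1=0, Y2=1. Observed Y1=1, Y2=1.
Test 1: faults giving observed Y1=1, Y2=1 are {G1 stuck-at-0, G2 stuck-at-1, G7 stuck-at-1}.
Test 2 (P=1, Q=1, R=0, S=0, T=1): fault-free G1=1, G2=0, G3=0, G4=1, G5=1, G6=1, G7=0, G8=1, G9=0, G10=1 → Y1=0, Y2=1; observed Y1=0, Y2=1. Eliminates G2 stuck-at-1, G7 stuck-at-1.
Only G1 stuck-at-0 is consistent with every test.

G1 stuck-at-0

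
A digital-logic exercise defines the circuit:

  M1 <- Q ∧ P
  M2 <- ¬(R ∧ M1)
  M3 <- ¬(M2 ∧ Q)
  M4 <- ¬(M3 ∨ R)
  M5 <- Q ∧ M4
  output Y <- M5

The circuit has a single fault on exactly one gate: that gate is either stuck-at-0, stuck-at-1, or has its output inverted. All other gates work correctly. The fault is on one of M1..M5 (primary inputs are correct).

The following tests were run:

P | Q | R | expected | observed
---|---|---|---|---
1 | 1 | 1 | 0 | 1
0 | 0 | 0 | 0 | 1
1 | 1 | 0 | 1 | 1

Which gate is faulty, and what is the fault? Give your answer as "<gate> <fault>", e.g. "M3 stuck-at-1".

Fault-free values for test 1 (P=1, Q=1, R=1): M1=1, M2=0, M3=1, M4=0, M5=0, giving Y=0. Observed 1.
Test 1: faults giving observed 1 are {M4 stuck-at-1, M4 inverted output, M5 stuck-at-1, M5 inverted output}.
Test 2 (P=0, Q=0, R=0): fault-free M1=0, M2=1, M3=1, M4=0, M5=0 → 0; observed 1. Eliminates M4 stuck-at-1, M4 inverted output.
Test 3 (P=1, Q=1, R=0): fault-free M1=1, M2=1, M3=0, M4=1, M5=1 → 1; observed 1. Eliminates M5 inverted output.
Only M5 stuck-at-1 is consistent with every test.

M5 stuck-at-1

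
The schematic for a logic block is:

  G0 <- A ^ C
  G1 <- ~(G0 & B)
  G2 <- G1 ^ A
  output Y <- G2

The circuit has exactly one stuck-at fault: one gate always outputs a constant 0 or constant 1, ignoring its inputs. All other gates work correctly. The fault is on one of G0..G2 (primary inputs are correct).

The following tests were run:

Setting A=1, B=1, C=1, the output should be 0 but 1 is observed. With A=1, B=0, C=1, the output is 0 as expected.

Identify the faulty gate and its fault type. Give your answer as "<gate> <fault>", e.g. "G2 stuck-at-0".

G0 stuck-at-1

Fault-free values for test 1 (A=1, B=1, C=1): G0=0, G1=1, G2=0, giving Y=0. Observed 1.
Test 1: faults giving observed 1 are {G0 stuck-at-1, G1 stuck-at-0, G2 stuck-at-1}.
Test 2 (A=1, B=0, C=1): fault-free G0=0, G1=1, G2=0 → 0; observed 0. Eliminates G1 stuck-at-0, G2 stuck-at-1.
Only G0 stuck-at-1 is consistent with every test.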